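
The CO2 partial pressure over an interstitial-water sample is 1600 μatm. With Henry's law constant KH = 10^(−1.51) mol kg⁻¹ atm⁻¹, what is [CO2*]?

[CO2*] = 49.4 μmol/kg

KH = 10^(−1.51) = 3.090×10^-2 mol kg⁻¹ atm⁻¹
[CO2*] = KH · pCO2 = 3.090×10^-2 × 1600×10^-6 atm = 4.94×10^-5 mol/kg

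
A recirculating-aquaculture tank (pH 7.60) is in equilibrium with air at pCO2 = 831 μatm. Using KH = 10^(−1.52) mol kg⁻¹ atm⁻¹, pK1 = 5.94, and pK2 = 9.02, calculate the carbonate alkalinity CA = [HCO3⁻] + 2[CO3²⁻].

[CO2*] = KH · pCO2 = 10^(−1.52) × 831×10^-6 = 2.510×10^-5 mol/kg
α₀ = 1/(1 + K1/[H⁺] + K1K2/[H⁺]²) = 1/(1 + 10^+1.66 + 10^+0.24) = 0.02064
DIC = [CO2*]/α₀ = 2.510×10^-5 / 0.02064 = 1.216 mmol/kg
CA = (α₁ + 2α₂)·DIC = (0.9435 + 2×0.03587) × 1.216 = 1.23 mmol/kg

CA = 1.23 mmol/kg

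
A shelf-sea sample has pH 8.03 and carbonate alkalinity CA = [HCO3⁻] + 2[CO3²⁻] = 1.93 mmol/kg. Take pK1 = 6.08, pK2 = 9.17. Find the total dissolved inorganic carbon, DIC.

CA = [HCO3⁻] + 2[CO3²⁻] = (α₁ + 2α₂)·DIC
At pH 8.03: [H⁺]/K1 = 10^-1.95 = 0.011220, K2/[H⁺] = 10^-1.14 = 0.072444
α₁ = 1/(1 + 0.011220 + 0.072444) = 1/1.0837 = 0.9228; α₂ = α₁·K2/[H⁺] = 0.06685
α₁ + 2α₂ = 1.0565
DIC = CA / (α₁ + 2α₂) = 1.93 / 1.0565 = 1.83 mmol/kg

DIC = 1.83 mmol/kg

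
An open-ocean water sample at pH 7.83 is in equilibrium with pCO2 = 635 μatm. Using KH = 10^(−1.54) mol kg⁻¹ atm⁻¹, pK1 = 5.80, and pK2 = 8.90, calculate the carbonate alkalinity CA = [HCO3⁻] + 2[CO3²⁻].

[CO2*] = KH · pCO2 = 10^(−1.54) × 635×10^-6 = 1.831×10^-5 mol/kg
α₀ = 1/(1 + K1/[H⁺] + K1K2/[H⁺]²) = 1/(1 + 10^+2.03 + 10^+0.96) = 0.008527
DIC = [CO2*]/α₀ = 1.831×10^-5 / 0.008527 = 2.148 mmol/kg
CA = (α₁ + 2α₂)·DIC = (0.9137 + 2×0.07777) × 2.148 = 2.30 mmol/kg

CA = 2.30 mmol/kg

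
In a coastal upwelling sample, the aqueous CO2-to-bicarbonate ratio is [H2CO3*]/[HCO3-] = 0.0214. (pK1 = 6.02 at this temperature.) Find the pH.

From K1 = [H⁺][HCO3-]/[H2CO3*]:  pH = pK1 − log₁₀([H2CO3*]/[HCO3-])
log₁₀(0.0214) = -1.670
pH = 6.02 − (-1.670) = 7.69

pH = 7.69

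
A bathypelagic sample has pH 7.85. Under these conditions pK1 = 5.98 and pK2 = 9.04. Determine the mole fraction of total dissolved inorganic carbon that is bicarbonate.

α₁ = 0.928

α₁ = 1 / (1 + [H⁺]/K1 + K2/[H⁺]) = 1 / (1 + 10^-1.87 + 10^-1.19)
   = 1 / (1 + 0.013490 + 0.064565) = 1/1.0781 = 0.9276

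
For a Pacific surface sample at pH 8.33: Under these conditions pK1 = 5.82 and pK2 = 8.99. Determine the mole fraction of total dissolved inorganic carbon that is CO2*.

α₀ = 1 / (1 + K1/[H⁺] + K1K2/[H⁺]²) = 1 / (1 + 10^+2.51 + 10^+1.85)
   = 1 / (1 + 323.59 + 70.795) = 1/395.39 = 0.002529

α₀ = 0.00253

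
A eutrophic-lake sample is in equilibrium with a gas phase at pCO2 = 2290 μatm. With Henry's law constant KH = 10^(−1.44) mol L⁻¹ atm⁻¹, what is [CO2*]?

[CO2*] = 83.1 μmol/L

KH = 10^(−1.44) = 3.631×10^-2 mol L⁻¹ atm⁻¹
[CO2*] = KH · pCO2 = 3.631×10^-2 × 2290×10^-6 atm = 8.31×10^-5 mol/L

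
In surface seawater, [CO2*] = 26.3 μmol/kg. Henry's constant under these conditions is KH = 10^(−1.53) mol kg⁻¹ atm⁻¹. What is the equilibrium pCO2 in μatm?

pCO2 = 891 μatm

KH = 10^(−1.53) = 2.951×10^-2 mol kg⁻¹ atm⁻¹
pCO2 = [CO2*]/KH = 26.3×10^-6 / 2.951×10^-2 = 8.91×10^-4 atm = 891 μatm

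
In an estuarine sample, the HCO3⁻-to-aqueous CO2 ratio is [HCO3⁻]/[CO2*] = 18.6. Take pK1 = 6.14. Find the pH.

From K1 = [H⁺][HCO3⁻]/[CO2*]:  pH = pK1 + log₁₀([HCO3⁻]/[CO2*])
log₁₀(18.6) = +1.270
pH = 6.14 + (+1.270) = 7.41

pH = 7.41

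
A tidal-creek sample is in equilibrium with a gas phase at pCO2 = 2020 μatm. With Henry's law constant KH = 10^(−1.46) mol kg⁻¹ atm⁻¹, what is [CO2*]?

KH = 10^(−1.46) = 3.467×10^-2 mol kg⁻¹ atm⁻¹
[CO2*] = KH · pCO2 = 3.467×10^-2 × 2020×10^-6 atm = 7.00×10^-5 mol/kg

[CO2*] = 70.0 μmol/kg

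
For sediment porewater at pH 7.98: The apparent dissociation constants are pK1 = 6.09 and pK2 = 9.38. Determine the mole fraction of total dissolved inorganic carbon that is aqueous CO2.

α₀ = 0.0122

α₀ = 1 / (1 + K1/[H⁺] + K1K2/[H⁺]²) = 1 / (1 + 10^+1.89 + 10^+0.49)
   = 1 / (1 + 77.625 + 3.0903) = 1/81.715 = 0.01224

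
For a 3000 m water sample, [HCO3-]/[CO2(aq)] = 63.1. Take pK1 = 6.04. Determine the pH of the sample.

pH = 7.84

From K1 = [H⁺][HCO3-]/[CO2(aq)]:  pH = pK1 + log₁₀([HCO3-]/[CO2(aq)])
log₁₀(63.1) = +1.800
pH = 6.04 + (+1.800) = 7.84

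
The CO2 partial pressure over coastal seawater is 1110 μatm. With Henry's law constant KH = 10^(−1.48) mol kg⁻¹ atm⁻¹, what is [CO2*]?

[CO2*] = 36.8 μmol/kg

KH = 10^(−1.48) = 3.311×10^-2 mol kg⁻¹ atm⁻¹
[CO2*] = KH · pCO2 = 3.311×10^-2 × 1110×10^-6 atm = 3.68×10^-5 mol/kg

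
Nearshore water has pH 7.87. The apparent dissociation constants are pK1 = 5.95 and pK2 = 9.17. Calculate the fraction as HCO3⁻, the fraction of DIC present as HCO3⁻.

α₁ = 0.941

α₁ = 1 / (1 + [H⁺]/K1 + K2/[H⁺]) = 1 / (1 + 10^-1.92 + 10^-1.30)
   = 1 / (1 + 0.012023 + 0.050119) = 1/1.0621 = 0.9415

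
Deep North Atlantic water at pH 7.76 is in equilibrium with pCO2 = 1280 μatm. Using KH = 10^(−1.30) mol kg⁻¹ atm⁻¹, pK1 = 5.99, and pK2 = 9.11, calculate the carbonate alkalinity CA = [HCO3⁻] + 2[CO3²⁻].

[CO2*] = KH · pCO2 = 10^(−1.30) × 1280×10^-6 = 6.415×10^-5 mol/kg
α₀ = 1/(1 + K1/[H⁺] + K1K2/[H⁺]²) = 1/(1 + 10^+1.77 + 10^+0.42) = 0.01600
DIC = [CO2*]/α₀ = 6.415×10^-5 / 0.01600 = 4.010 mmol/kg
CA = (α₁ + 2α₂)·DIC = (0.9419 + 2×0.04207) × 4.010 = 4.12 mmol/kg

CA = 4.12 mmol/kg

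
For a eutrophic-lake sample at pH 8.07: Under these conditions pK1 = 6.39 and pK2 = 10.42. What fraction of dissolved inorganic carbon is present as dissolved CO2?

α₀ = 0.0204

α₀ = 1 / (1 + K1/[H⁺] + K1K2/[H⁺]²) = 1 / (1 + 10^+1.68 + 10^-0.67)
   = 1 / (1 + 47.863 + 0.21380) = 1/49.077 = 0.02038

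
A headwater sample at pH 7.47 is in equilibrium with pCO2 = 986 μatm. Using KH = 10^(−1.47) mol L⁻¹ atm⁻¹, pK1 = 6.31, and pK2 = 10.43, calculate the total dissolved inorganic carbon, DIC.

[CO2*] = KH · pCO2 = 10^(−1.47) × 986×10^-6 = 3.341×10^-5 mol/L
α₀ = 1/(1 + K1/[H⁺] + K1K2/[H⁺]²) = 1/(1 + 10^+1.16 + 10^-1.80) = 0.06464
DIC = [CO2*]/α₀ = 3.341×10^-5 / 0.06464 = 0.517 mmol/L

DIC = 0.517 mmol/L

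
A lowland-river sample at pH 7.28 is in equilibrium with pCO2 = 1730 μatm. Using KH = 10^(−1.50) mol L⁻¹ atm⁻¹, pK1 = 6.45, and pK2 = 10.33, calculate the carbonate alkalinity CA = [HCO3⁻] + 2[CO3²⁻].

[CO2*] = KH · pCO2 = 10^(−1.50) × 1730×10^-6 = 5.471×10^-5 mol/L
α₀ = 1/(1 + K1/[H⁺] + K1K2/[H⁺]²) = 1/(1 + 10^+0.83 + 10^-2.22) = 0.1288
DIC = [CO2*]/α₀ = 5.471×10^-5 / 0.1288 = 0.4249 mmol/L
CA = (α₁ + 2α₂)·DIC = (0.8705 + 2×0.0007758) × 0.4249 = 0.371 mmol/L

CA = 0.371 mmol/L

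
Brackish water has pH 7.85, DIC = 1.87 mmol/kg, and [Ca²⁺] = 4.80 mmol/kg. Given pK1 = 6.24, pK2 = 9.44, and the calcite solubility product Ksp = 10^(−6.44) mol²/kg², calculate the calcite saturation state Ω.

α₂ = 1 / (1 + [H⁺]/K2 + [H⁺]²/(K1K2)) = 1 / (1 + 10^+1.59 + 10^-0.02)
   = 1 / (1 + 38.905 + 0.95499) = 1/40.860 = 0.02447
[CO3²⁻] = α₂ × DIC = 0.02447 × 1.87 = 0.04577 mmol/kg
Ksp = 10^(−6.44) = 3.631×10^-7
Ω = [Ca²⁺][CO3²⁻]/Ksp = (4.80×10^-3)(4.577×10^-5) / 3.631×10^-7 = 0.605

Ω = 0.605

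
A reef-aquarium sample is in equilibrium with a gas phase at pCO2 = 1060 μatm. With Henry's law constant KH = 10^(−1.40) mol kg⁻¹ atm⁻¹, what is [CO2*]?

KH = 10^(−1.40) = 3.981×10^-2 mol kg⁻¹ atm⁻¹
[CO2*] = KH · pCO2 = 3.981×10^-2 × 1060×10^-6 atm = 4.22×10^-5 mol/kg

[CO2*] = 42.2 μmol/kg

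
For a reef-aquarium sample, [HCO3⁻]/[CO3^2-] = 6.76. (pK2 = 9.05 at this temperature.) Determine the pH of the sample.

pH = 8.22

From K2 = [H⁺][CO3^2-]/[HCO3⁻]:  pH = pK2 − log₁₀([HCO3⁻]/[CO3^2-])
log₁₀(6.76) = +0.830
pH = 9.05 − (+0.830) = 8.22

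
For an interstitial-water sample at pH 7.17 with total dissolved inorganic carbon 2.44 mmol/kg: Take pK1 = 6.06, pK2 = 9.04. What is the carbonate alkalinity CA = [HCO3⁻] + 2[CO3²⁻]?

CA = [HCO3⁻] + 2[CO3²⁻] = (α₁ + 2α₂)·DIC
At pH 7.17: [H⁺]/K1 = 10^-1.11 = 0.077625, K2/[H⁺] = 10^-1.87 = 0.013490
α₁ = 1/(1 + 0.077625 + 0.013490) = 1/1.0911 = 0.9165; α₂ = α₁·K2/[H⁺] = 0.01236
α₁ + 2α₂ = 0.9412
CA = 0.9412 × 2.44 = 2.30 mmol/kg

CA = 2.30 mmol/kg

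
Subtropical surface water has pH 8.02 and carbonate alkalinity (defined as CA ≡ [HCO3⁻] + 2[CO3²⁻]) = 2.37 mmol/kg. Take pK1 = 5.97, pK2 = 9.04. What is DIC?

DIC = 2.20 mmol/kg

CA = [HCO3⁻] + 2[CO3²⁻] = (α₁ + 2α₂)·DIC
At pH 8.02: [H⁺]/K1 = 10^-2.05 = 0.0089125, K2/[H⁺] = 10^-1.02 = 0.095499
α₁ = 1/(1 + 0.0089125 + 0.095499) = 1/1.1044 = 0.9055; α₂ = α₁·K2/[H⁺] = 0.08647
α₁ + 2α₂ = 1.0784
DIC = CA / (α₁ + 2α₂) = 2.37 / 1.0784 = 2.20 mmol/kg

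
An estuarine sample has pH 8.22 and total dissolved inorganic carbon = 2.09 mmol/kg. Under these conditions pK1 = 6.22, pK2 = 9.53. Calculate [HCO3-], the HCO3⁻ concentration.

[HCO3⁻] = 1.97 mmol/kg

α₁ = 1 / (1 + [H⁺]/K1 + K2/[H⁺]) = 1 / (1 + 10^-2.00 + 10^-1.31)
   = 1 / (1 + 0.010000 + 0.048978) = 1/1.0590 = 0.9443
[HCO3⁻] = α₁ × DIC = 0.9443 × 2.09 = 1.97 mmol/kg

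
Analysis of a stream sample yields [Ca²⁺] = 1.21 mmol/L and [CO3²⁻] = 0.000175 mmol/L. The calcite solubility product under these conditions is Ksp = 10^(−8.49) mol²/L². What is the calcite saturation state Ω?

Ω = 0.0654

Ksp = 10^(−8.49) = 3.236×10^-9
Ω = [Ca²⁺][CO3²⁻]/Ksp = (1.21×10^-3)(0.000175×10^-3) / 3.236×10^-9 = 0.0654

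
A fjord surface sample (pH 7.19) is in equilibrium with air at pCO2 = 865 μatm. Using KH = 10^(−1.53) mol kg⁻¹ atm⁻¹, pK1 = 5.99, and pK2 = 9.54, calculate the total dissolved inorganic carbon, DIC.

[CO2*] = KH · pCO2 = 10^(−1.53) × 865×10^-6 = 2.553×10^-5 mol/kg
α₀ = 1/(1 + K1/[H⁺] + K1K2/[H⁺]²) = 1/(1 + 10^+1.20 + 10^-1.15) = 0.05910
DIC = [CO2*]/α₀ = 2.553×10^-5 / 0.05910 = 0.432 mmol/kg

DIC = 0.432 mmol/kg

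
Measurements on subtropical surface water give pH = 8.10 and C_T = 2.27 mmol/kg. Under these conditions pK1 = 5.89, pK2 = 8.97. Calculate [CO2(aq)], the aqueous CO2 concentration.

[CO2*] = 12.3 μmol/kg

α₀ = 1 / (1 + K1/[H⁺] + K1K2/[H⁺]²) = 1 / (1 + 10^+2.21 + 10^+1.34)
   = 1 / (1 + 162.18 + 21.878) = 1/185.06 = 0.005404
[CO2*] = α₀ × DIC = 0.005404 × 2.27 = 0.0123 mmol/kg = 12.3 μmol/kg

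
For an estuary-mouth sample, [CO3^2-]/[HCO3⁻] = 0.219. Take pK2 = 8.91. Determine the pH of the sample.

pH = 8.25

From K2 = [H⁺][CO3^2-]/[HCO3⁻]:  pH = pK2 + log₁₀([CO3^2-]/[HCO3⁻])
log₁₀(0.219) = -0.660
pH = 8.91 + (-0.660) = 8.25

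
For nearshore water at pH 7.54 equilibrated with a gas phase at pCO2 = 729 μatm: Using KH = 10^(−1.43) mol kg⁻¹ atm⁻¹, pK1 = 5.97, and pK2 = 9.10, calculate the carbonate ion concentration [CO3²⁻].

[CO2*] = KH · pCO2 = 10^(−1.43) × 729×10^-6 = 2.708×10^-5 mol/kg
α₀ = 1/(1 + K1/[H⁺] + K1K2/[H⁺]²) = 1/(1 + 10^+1.57 + 10^+0.01) = 0.02553
DIC = [CO2*]/α₀ = 2.708×10^-5 / 0.02553 = 1.061 mmol/kg
[CO3²⁻] = α₂·DIC; α₂ = 0.02612, so [CO3²⁻] = 0.02612 × 1.061 = 0.0277 mmol/kg

[CO3²⁻] = 0.0277 mmol/kg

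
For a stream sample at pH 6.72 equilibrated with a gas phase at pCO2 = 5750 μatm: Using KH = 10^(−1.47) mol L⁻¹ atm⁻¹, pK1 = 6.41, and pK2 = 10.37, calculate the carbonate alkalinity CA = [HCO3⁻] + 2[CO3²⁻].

CA = 0.398 mmol/L

[CO2*] = KH · pCO2 = 10^(−1.47) × 5750×10^-6 = 1.948×10^-4 mol/L
α₀ = 1/(1 + K1/[H⁺] + K1K2/[H⁺]²) = 1/(1 + 10^+0.31 + 10^-3.34) = 0.3287
DIC = [CO2*]/α₀ = 1.948×10^-4 / 0.3287 = 0.5927 mmol/L
CA = (α₁ + 2α₂)·DIC = (0.6711 + 2×0.0001502) × 0.5927 = 0.398 mmol/L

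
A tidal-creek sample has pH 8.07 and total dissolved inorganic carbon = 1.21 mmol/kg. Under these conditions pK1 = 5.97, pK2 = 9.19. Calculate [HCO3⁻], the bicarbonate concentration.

[HCO3⁻] = 1.12 mmol/kg

α₁ = 1 / (1 + [H⁺]/K1 + K2/[H⁺]) = 1 / (1 + 10^-2.10 + 10^-1.12)
   = 1 / (1 + 0.0079433 + 0.075858) = 1/1.0838 = 0.9227
[HCO3⁻] = α₁ × DIC = 0.9227 × 1.21 = 1.12 mmol/kg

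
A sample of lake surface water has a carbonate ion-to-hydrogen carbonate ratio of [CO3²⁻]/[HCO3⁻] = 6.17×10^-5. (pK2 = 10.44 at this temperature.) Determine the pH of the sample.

From K2 = [H⁺][CO3²⁻]/[HCO3⁻]:  pH = pK2 + log₁₀([CO3²⁻]/[HCO3⁻])
log₁₀(6.17×10^-5) = -4.210
pH = 10.44 + (-4.210) = 6.23

pH = 6.23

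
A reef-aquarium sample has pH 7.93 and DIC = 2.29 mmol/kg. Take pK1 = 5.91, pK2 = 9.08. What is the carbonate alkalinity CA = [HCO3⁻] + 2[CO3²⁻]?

CA = 2.42 mmol/kg

CA = [HCO3⁻] + 2[CO3²⁻] = (α₁ + 2α₂)·DIC
At pH 7.93: [H⁺]/K1 = 10^-2.02 = 0.0095499, K2/[H⁺] = 10^-1.15 = 0.070795
α₁ = 1/(1 + 0.0095499 + 0.070795) = 1/1.0803 = 0.9256; α₂ = α₁·K2/[H⁺] = 0.06553
α₁ + 2α₂ = 1.0567
CA = 1.0567 × 2.29 = 2.42 mmol/kg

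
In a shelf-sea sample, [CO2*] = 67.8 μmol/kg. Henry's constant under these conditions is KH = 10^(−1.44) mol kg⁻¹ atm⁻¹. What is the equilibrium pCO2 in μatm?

KH = 10^(−1.44) = 3.631×10^-2 mol kg⁻¹ atm⁻¹
pCO2 = [CO2*]/KH = 67.8×10^-6 / 3.631×10^-2 = 1.87×10^-3 atm = 1870 μatm

pCO2 = 1870 μatm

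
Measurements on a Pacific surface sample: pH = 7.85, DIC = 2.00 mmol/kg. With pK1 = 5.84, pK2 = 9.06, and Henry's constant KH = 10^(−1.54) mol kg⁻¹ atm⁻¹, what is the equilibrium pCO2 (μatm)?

α₀ = 1 / (1 + K1/[H⁺] + K1K2/[H⁺]²) = 1 / (1 + 10^+2.01 + 10^+0.80)
   = 1 / (1 + 102.33 + 6.3096) = 1/109.64 = 0.009121
[CO2*] = α₀ × DIC = 0.009121 × 2.00 = 0.01824 mmol/kg = 18.24 μmol/kg
pCO2 = [CO2*]/KH = 1.824×10^-5 / 2.884×10^-2 = 633 μatm

pCO2 = 633 μatm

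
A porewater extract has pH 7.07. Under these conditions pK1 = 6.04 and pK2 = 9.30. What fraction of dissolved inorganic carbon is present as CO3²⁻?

α₂ = 0.00536

α₂ = 1 / (1 + [H⁺]/K2 + [H⁺]²/(K1K2)) = 1 / (1 + 10^+2.23 + 10^+1.20)
   = 1 / (1 + 169.82 + 15.849) = 1/186.67 = 0.005357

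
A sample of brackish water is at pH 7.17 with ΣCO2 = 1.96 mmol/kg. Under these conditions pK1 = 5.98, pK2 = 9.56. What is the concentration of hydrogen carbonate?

[HCO3⁻] = 1.83 mmol/kg

α₁ = 1 / (1 + [H⁺]/K1 + K2/[H⁺]) = 1 / (1 + 10^-1.19 + 10^-2.39)
   = 1 / (1 + 0.064565 + 0.0040738) = 1/1.0686 = 0.9358
[HCO3⁻] = α₁ × DIC = 0.9358 × 1.96 = 1.83 mmol/kg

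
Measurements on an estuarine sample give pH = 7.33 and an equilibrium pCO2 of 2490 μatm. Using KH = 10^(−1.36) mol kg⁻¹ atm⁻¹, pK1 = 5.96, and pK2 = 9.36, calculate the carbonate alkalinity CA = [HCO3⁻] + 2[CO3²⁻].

[CO2*] = KH · pCO2 = 10^(−1.36) × 2490×10^-6 = 1.087×10^-4 mol/kg
α₀ = 1/(1 + K1/[H⁺] + K1K2/[H⁺]²) = 1/(1 + 10^+1.37 + 10^-0.66) = 0.04055
DIC = [CO2*]/α₀ = 1.087×10^-4 / 0.04055 = 2.680 mmol/kg
CA = (α₁ + 2α₂)·DIC = (0.9506 + 2×0.008871) × 2.680 = 2.60 mmol/kg

CA = 2.60 mmol/kg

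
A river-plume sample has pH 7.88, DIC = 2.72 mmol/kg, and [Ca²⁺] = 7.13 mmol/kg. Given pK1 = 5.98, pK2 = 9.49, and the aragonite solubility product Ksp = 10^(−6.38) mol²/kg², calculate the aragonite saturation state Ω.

Ω = 1.10

α₂ = 1 / (1 + [H⁺]/K2 + [H⁺]²/(K1K2)) = 1 / (1 + 10^+1.61 + 10^-0.29)
   = 1 / (1 + 40.738 + 0.51286) = 1/42.251 = 0.02367
[CO3²⁻] = α₂ × DIC = 0.02367 × 2.72 = 0.06438 mmol/kg
Ksp = 10^(−6.38) = 4.169×10^-7
Ω = [Ca²⁺][CO3²⁻]/Ksp = (7.13×10^-3)(6.438×10^-5) / 4.169×10^-7 = 1.10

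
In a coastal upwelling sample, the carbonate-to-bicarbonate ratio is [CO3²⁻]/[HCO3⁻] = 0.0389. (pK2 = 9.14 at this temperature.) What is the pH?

From K2 = [H⁺][CO3²⁻]/[HCO3⁻]:  pH = pK2 + log₁₀([CO3²⁻]/[HCO3⁻])
log₁₀(0.0389) = -1.410
pH = 9.14 + (-1.410) = 7.73

pH = 7.73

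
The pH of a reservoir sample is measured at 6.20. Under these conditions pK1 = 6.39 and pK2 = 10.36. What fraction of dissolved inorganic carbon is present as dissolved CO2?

α₀ = 0.608

α₀ = 1 / (1 + K1/[H⁺] + K1K2/[H⁺]²) = 1 / (1 + 10^-0.19 + 10^-4.35)
   = 1 / (1 + 0.64565 + 4.4668×10^-5) = 1/1.6457 = 0.6076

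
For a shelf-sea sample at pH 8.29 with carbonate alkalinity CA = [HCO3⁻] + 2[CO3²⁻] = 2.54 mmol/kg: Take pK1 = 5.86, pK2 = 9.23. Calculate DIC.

DIC = 2.31 mmol/kg

CA = [HCO3⁻] + 2[CO3²⁻] = (α₁ + 2α₂)·DIC
At pH 8.29: [H⁺]/K1 = 10^-2.43 = 0.0037154, K2/[H⁺] = 10^-0.94 = 0.11482
α₁ = 1/(1 + 0.0037154 + 0.11482) = 1/1.1185 = 0.8940; α₂ = α₁·K2/[H⁺] = 0.1026
α₁ + 2α₂ = 1.0993
DIC = CA / (α₁ + 2α₂) = 2.54 / 1.0993 = 2.31 mmol/kg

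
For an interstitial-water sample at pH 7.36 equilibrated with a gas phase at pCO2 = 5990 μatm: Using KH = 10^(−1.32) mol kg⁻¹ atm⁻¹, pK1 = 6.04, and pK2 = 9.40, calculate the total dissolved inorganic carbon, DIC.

[CO2*] = KH · pCO2 = 10^(−1.32) × 5990×10^-6 = 2.867×10^-4 mol/kg
α₀ = 1/(1 + K1/[H⁺] + K1K2/[H⁺]²) = 1/(1 + 10^+1.32 + 10^-0.72) = 0.04528
DIC = [CO2*]/α₀ = 2.867×10^-4 / 0.04528 = 6.33 mmol/kg

DIC = 6.33 mmol/kg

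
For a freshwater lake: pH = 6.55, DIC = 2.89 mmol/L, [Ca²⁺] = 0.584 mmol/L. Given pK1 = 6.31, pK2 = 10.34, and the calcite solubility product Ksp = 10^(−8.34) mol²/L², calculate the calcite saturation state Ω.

Ω = 0.0380

α₂ = 1 / (1 + [H⁺]/K2 + [H⁺]²/(K1K2)) = 1 / (1 + 10^+3.79 + 10^+3.55)
   = 1 / (1 + 6166.0 + 3548.1) = 1/9715.1 = 0.0001029
[CO3²⁻] = α₂ × DIC = 0.0001029 × 2.89 = 0.0002975 mmol/L = 0.2975 μmol/L
Ksp = 10^(−8.34) = 4.571×10^-9
Ω = [Ca²⁺][CO3²⁻]/Ksp = (0.584×10^-3)(2.975×10^-7) / 4.571×10^-9 = 0.0380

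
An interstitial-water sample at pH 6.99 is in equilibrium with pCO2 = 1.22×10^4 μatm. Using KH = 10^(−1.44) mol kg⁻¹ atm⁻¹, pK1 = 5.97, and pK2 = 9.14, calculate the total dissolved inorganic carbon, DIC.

[CO2*] = KH · pCO2 = 10^(−1.44) × 1.22×10^4×10^-6 = 4.430×10^-4 mol/kg
α₀ = 1/(1 + K1/[H⁺] + K1K2/[H⁺]²) = 1/(1 + 10^+1.02 + 10^-1.13) = 0.08661
DIC = [CO2*]/α₀ = 4.430×10^-4 / 0.08661 = 5.11 mmol/kg

DIC = 5.11 mmol/kg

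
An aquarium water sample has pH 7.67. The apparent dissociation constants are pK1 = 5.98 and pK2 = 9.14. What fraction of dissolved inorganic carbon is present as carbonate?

α₂ = 1 / (1 + [H⁺]/K2 + [H⁺]²/(K1K2)) = 1 / (1 + 10^+1.47 + 10^-0.22)
   = 1 / (1 + 29.512 + 0.60256) = 1/31.115 = 0.03214

α₂ = 0.0321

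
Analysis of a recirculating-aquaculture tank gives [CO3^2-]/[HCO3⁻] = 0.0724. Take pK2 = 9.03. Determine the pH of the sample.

pH = 7.89

From K2 = [H⁺][CO3^2-]/[HCO3⁻]:  pH = pK2 + log₁₀([CO3^2-]/[HCO3⁻])
log₁₀(0.0724) = -1.140
pH = 9.03 + (-1.140) = 7.89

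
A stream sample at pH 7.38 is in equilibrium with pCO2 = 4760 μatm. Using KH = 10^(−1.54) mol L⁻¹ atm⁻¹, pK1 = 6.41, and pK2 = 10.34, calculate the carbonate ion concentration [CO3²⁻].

[CO3²⁻] = 1.40 μmol/L

[CO2*] = KH · pCO2 = 10^(−1.54) × 4760×10^-6 = 1.373×10^-4 mol/L
α₀ = 1/(1 + K1/[H⁺] + K1K2/[H⁺]²) = 1/(1 + 10^+0.97 + 10^-1.99) = 0.09669
DIC = [CO2*]/α₀ = 1.373×10^-4 / 0.09669 = 1.420 mmol/L
[CO3²⁻] = α₂·DIC; α₂ = 0.0009894, so [CO3²⁻] = 0.0009894 × 1.420 = 0.00140 mmol/L = 1.40 μmol/L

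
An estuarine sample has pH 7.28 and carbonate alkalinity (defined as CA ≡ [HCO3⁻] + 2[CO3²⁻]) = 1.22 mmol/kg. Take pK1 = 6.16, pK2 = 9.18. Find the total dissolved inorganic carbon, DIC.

CA = [HCO3⁻] + 2[CO3²⁻] = (α₁ + 2α₂)·DIC
At pH 7.28: [H⁺]/K1 = 10^-1.12 = 0.075858, K2/[H⁺] = 10^-1.90 = 0.012589
α₁ = 1/(1 + 0.075858 + 0.012589) = 1/1.0884 = 0.9187; α₂ = α₁·K2/[H⁺] = 0.01157
α₁ + 2α₂ = 0.9419
DIC = CA / (α₁ + 2α₂) = 1.22 / 0.9419 = 1.30 mmol/kg

DIC = 1.30 mmol/kg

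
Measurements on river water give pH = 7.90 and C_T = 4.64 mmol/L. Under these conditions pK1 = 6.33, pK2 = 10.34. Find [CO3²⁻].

[CO3²⁻] = 16.3 μmol/L

α₂ = 1 / (1 + [H⁺]/K2 + [H⁺]²/(K1K2)) = 1 / (1 + 10^+2.44 + 10^+0.87)
   = 1 / (1 + 275.42 + 7.4131) = 1/283.84 = 0.003523
[CO3²⁻] = α₂ × DIC = 0.003523 × 4.64 = 0.0163 mmol/L = 16.3 μmol/L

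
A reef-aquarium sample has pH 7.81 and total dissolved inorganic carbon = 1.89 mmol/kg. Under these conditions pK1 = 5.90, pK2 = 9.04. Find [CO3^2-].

α₂ = 1 / (1 + [H⁺]/K2 + [H⁺]²/(K1K2)) = 1 / (1 + 10^+1.23 + 10^-0.68)
   = 1 / (1 + 16.982 + 0.20893) = 1/18.191 = 0.05497
[CO3²⁻] = α₂ × DIC = 0.05497 × 1.89 = 0.104 mmol/kg

[CO3²⁻] = 0.104 mmol/kg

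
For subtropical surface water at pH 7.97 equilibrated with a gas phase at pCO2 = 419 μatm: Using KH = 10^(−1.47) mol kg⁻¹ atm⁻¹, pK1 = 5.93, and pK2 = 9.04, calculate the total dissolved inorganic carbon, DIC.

[CO2*] = KH · pCO2 = 10^(−1.47) × 419×10^-6 = 1.420×10^-5 mol/kg
α₀ = 1/(1 + K1/[H⁺] + K1K2/[H⁺]²) = 1/(1 + 10^+2.04 + 10^+0.97) = 0.008335
DIC = [CO2*]/α₀ = 1.420×10^-5 / 0.008335 = 1.70 mmol/kg

DIC = 1.70 mmol/kg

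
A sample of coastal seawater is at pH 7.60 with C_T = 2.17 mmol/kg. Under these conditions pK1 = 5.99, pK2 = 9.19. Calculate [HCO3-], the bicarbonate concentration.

α₁ = 1 / (1 + [H⁺]/K1 + K2/[H⁺]) = 1 / (1 + 10^-1.61 + 10^-1.59)
   = 1 / (1 + 0.024547 + 0.025704) = 1/1.0503 = 0.9522
[HCO3⁻] = α₁ × DIC = 0.9522 × 2.17 = 2.07 mmol/kg

[HCO3⁻] = 2.07 mmol/kg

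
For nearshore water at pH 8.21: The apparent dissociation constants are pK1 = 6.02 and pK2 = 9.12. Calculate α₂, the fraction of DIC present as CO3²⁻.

α₂ = 0.109

α₂ = 1 / (1 + [H⁺]/K2 + [H⁺]²/(K1K2)) = 1 / (1 + 10^+0.91 + 10^-1.28)
   = 1 / (1 + 8.1283 + 0.052481) = 1/9.1808 = 0.1089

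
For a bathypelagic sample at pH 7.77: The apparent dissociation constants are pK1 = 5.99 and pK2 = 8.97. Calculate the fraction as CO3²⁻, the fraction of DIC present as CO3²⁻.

α₂ = 0.0584

α₂ = 1 / (1 + [H⁺]/K2 + [H⁺]²/(K1K2)) = 1 / (1 + 10^+1.20 + 10^-0.58)
   = 1 / (1 + 15.849 + 0.26303) = 1/17.112 = 0.05844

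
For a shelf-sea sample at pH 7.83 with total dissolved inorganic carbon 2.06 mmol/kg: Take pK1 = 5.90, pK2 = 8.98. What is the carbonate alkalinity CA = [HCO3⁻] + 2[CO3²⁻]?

CA = 2.17 mmol/kg

CA = [HCO3⁻] + 2[CO3²⁻] = (α₁ + 2α₂)·DIC
At pH 7.83: [H⁺]/K1 = 10^-1.93 = 0.011749, K2/[H⁺] = 10^-1.15 = 0.070795
α₁ = 1/(1 + 0.011749 + 0.070795) = 1/1.0825 = 0.9238; α₂ = α₁·K2/[H⁺] = 0.06540
α₁ + 2α₂ = 1.0545
CA = 1.0545 × 2.06 = 2.17 mmol/kg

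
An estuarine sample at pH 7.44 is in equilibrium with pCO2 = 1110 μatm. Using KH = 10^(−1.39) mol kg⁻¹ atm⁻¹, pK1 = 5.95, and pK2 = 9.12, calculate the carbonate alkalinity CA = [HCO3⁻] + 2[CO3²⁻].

[CO2*] = KH · pCO2 = 10^(−1.39) × 1110×10^-6 = 4.522×10^-5 mol/kg
α₀ = 1/(1 + K1/[H⁺] + K1K2/[H⁺]²) = 1/(1 + 10^+1.49 + 10^-0.19) = 0.03072
DIC = [CO2*]/α₀ = 4.522×10^-5 / 0.03072 = 1.472 mmol/kg
CA = (α₁ + 2α₂)·DIC = (0.9494 + 2×0.01984) × 1.472 = 1.46 mmol/kg

CA = 1.46 mmol/kg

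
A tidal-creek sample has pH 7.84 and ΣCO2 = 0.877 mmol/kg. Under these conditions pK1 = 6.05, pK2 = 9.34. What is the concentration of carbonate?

α₂ = 1 / (1 + [H⁺]/K2 + [H⁺]²/(K1K2)) = 1 / (1 + 10^+1.50 + 10^-0.29)
   = 1 / (1 + 31.623 + 0.51286) = 1/33.136 = 0.03018
[CO3²⁻] = α₂ × DIC = 0.03018 × 0.877 = 0.0265 mmol/kg

[CO3²⁻] = 0.0265 mmol/kg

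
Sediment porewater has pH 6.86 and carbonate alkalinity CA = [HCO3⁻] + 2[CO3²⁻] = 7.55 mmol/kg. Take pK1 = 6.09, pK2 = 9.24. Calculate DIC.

CA = [HCO3⁻] + 2[CO3²⁻] = (α₁ + 2α₂)·DIC
At pH 6.86: [H⁺]/K1 = 10^-0.77 = 0.16982, K2/[H⁺] = 10^-2.38 = 0.0041687
α₁ = 1/(1 + 0.16982 + 0.0041687) = 1/1.1740 = 0.8518; α₂ = α₁·K2/[H⁺] = 0.003551
α₁ + 2α₂ = 0.8589
DIC = CA / (α₁ + 2α₂) = 7.55 / 0.8589 = 8.79 mmol/kg

DIC = 8.79 mmol/kg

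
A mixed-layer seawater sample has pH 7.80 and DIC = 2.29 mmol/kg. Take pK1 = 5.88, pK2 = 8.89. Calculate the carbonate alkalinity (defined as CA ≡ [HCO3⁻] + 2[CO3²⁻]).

CA = 2.44 mmol/kg

CA = [HCO3⁻] + 2[CO3²⁻] = (α₁ + 2α₂)·DIC
At pH 7.80: [H⁺]/K1 = 10^-1.92 = 0.012023, K2/[H⁺] = 10^-1.09 = 0.081283
α₁ = 1/(1 + 0.012023 + 0.081283) = 1/1.0933 = 0.9147; α₂ = α₁·K2/[H⁺] = 0.07435
α₁ + 2α₂ = 1.0633
CA = 1.0633 × 2.29 = 2.44 mmol/kg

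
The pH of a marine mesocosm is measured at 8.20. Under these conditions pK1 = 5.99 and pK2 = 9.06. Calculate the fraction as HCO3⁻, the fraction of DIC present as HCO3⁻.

α₁ = 1 / (1 + [H⁺]/K1 + K2/[H⁺]) = 1 / (1 + 10^-2.21 + 10^-0.86)
   = 1 / (1 + 0.0061660 + 0.13804) = 1/1.1442 = 0.8740

α₁ = 0.874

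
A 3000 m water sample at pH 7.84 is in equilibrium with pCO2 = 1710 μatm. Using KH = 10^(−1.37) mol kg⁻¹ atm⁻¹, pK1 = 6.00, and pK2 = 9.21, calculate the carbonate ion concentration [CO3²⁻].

[CO2*] = KH · pCO2 = 10^(−1.37) × 1710×10^-6 = 7.295×10^-5 mol/kg
α₀ = 1/(1 + K1/[H⁺] + K1K2/[H⁺]²) = 1/(1 + 10^+1.84 + 10^+0.47) = 0.01367
DIC = [CO2*]/α₀ = 7.295×10^-5 / 0.01367 = 5.335 mmol/kg
[CO3²⁻] = α₂·DIC; α₂ = 0.04035, so [CO3²⁻] = 0.04035 × 5.335 = 0.215 mmol/kg

[CO3²⁻] = 0.215 mmol/kg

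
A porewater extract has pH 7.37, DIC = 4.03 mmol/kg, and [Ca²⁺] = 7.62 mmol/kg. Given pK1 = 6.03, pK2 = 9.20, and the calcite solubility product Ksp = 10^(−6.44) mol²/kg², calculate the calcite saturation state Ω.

Ω = 1.18

α₂ = 1 / (1 + [H⁺]/K2 + [H⁺]²/(K1K2)) = 1 / (1 + 10^+1.83 + 10^+0.49)
   = 1 / (1 + 67.608 + 3.0903) = 1/71.699 = 0.01395
[CO3²⁻] = α₂ × DIC = 0.01395 × 4.03 = 0.05621 mmol/kg
Ksp = 10^(−6.44) = 3.631×10^-7
Ω = [Ca²⁺][CO3²⁻]/Ksp = (7.62×10^-3)(5.621×10^-5) / 3.631×10^-7 = 1.18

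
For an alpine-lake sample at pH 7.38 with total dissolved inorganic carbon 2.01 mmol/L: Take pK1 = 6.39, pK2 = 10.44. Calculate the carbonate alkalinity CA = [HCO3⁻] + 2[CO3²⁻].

CA = 1.83 mmol/L

CA = [HCO3⁻] + 2[CO3²⁻] = (α₁ + 2α₂)·DIC
At pH 7.38: [H⁺]/K1 = 10^-0.99 = 0.10233, K2/[H⁺] = 10^-3.06 = 0.00087096
α₁ = 1/(1 + 0.10233 + 0.00087096) = 1/1.1032 = 0.9065; α₂ = α₁·K2/[H⁺] = 0.0007895
α₁ + 2α₂ = 0.9080
CA = 0.9080 × 2.01 = 1.83 mmol/L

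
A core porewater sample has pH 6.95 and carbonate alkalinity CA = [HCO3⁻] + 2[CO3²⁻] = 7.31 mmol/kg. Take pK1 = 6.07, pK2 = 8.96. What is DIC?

CA = [HCO3⁻] + 2[CO3²⁻] = (α₁ + 2α₂)·DIC
At pH 6.95: [H⁺]/K1 = 10^-0.88 = 0.13183, K2/[H⁺] = 10^-2.01 = 0.0097724
α₁ = 1/(1 + 0.13183 + 0.0097724) = 1/1.1416 = 0.8760; α₂ = α₁·K2/[H⁺] = 0.008560
α₁ + 2α₂ = 0.8931
DIC = CA / (α₁ + 2α₂) = 7.31 / 0.8931 = 8.19 mmol/kg

DIC = 8.19 mmol/kg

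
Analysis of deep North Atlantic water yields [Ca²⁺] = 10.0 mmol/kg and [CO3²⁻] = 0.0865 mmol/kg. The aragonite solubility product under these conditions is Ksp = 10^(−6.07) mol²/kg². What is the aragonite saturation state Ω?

Ω = 1.02

Ksp = 10^(−6.07) = 8.511×10^-7
Ω = [Ca²⁺][CO3²⁻]/Ksp = (10.0×10^-3)(0.0865×10^-3) / 8.511×10^-7 = 1.02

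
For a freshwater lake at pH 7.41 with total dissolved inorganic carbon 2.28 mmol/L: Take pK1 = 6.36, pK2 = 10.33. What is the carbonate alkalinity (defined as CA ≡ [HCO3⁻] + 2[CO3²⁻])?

CA = [HCO3⁻] + 2[CO3²⁻] = (α₁ + 2α₂)·DIC
At pH 7.41: [H⁺]/K1 = 10^-1.05 = 0.089125, K2/[H⁺] = 10^-2.92 = 0.0012023
α₁ = 1/(1 + 0.089125 + 0.0012023) = 1/1.0903 = 0.9172; α₂ = α₁·K2/[H⁺] = 0.001103
α₁ + 2α₂ = 0.9194
CA = 0.9194 × 2.28 = 2.10 mmol/L

CA = 2.10 mmol/L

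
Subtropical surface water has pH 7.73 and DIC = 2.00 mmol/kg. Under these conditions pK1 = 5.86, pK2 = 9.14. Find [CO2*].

[CO2*] = 0.0256 mmol/kg

α₀ = 1 / (1 + K1/[H⁺] + K1K2/[H⁺]²) = 1 / (1 + 10^+1.87 + 10^+0.46)
   = 1 / (1 + 74.131 + 2.8840) = 1/78.015 = 0.01282
[CO2*] = α₀ × DIC = 0.01282 × 2.00 = 0.0256 mmol/kg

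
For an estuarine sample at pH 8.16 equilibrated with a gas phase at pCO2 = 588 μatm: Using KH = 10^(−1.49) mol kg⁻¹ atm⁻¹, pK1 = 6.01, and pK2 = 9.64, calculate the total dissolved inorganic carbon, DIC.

DIC = 2.80 mmol/kg

[CO2*] = KH · pCO2 = 10^(−1.49) × 588×10^-6 = 1.903×10^-5 mol/kg
α₀ = 1/(1 + K1/[H⁺] + K1K2/[H⁺]²) = 1/(1 + 10^+2.15 + 10^+0.67) = 0.006806
DIC = [CO2*]/α₀ = 1.903×10^-5 / 0.006806 = 2.80 mmol/kg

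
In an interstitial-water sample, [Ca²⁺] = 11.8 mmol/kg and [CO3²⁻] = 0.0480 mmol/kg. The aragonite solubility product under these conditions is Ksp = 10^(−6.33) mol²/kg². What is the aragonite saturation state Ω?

Ksp = 10^(−6.33) = 4.677×10^-7
Ω = [Ca²⁺][CO3²⁻]/Ksp = (11.8×10^-3)(0.0480×10^-3) / 4.677×10^-7 = 1.21

Ω = 1.21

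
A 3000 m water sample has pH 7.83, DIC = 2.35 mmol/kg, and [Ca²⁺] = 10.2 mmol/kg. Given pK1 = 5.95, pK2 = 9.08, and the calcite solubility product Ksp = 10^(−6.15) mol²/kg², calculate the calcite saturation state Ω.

Ω = 1.78

α₂ = 1 / (1 + [H⁺]/K2 + [H⁺]²/(K1K2)) = 1 / (1 + 10^+1.25 + 10^-0.63)
   = 1 / (1 + 17.783 + 0.23442) = 1/19.017 = 0.05258
[CO3²⁻] = α₂ × DIC = 0.05258 × 2.35 = 0.1236 mmol/kg
Ksp = 10^(−6.15) = 7.079×10^-7
Ω = [Ca²⁺][CO3²⁻]/Ksp = (10.2×10^-3)(1.236×10^-4) / 7.079×10^-7 = 1.78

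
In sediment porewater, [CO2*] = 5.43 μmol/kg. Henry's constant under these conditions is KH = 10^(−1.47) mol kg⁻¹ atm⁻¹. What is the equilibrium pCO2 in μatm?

pCO2 = 160 μatm

KH = 10^(−1.47) = 3.388×10^-2 mol kg⁻¹ atm⁻¹
pCO2 = [CO2*]/KH = 5.43×10^-6 / 3.388×10^-2 = 1.60×10^-4 atm = 160 μatm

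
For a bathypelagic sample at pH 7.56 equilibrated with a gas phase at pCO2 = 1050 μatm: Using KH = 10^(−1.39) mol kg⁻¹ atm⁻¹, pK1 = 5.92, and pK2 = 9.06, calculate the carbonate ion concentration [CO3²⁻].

[CO2*] = KH · pCO2 = 10^(−1.39) × 1050×10^-6 = 4.277×10^-5 mol/kg
α₀ = 1/(1 + K1/[H⁺] + K1K2/[H⁺]²) = 1/(1 + 10^+1.64 + 10^+0.14) = 0.02172
DIC = [CO2*]/α₀ = 4.277×10^-5 / 0.02172 = 1.969 mmol/kg
[CO3²⁻] = α₂·DIC; α₂ = 0.02999, so [CO3²⁻] = 0.02999 × 1.969 = 0.0590 mmol/kg

[CO3²⁻] = 0.0590 mmol/kg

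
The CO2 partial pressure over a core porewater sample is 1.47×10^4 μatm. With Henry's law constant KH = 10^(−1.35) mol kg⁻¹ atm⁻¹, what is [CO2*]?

[CO2*] = 657 μmol/kg

KH = 10^(−1.35) = 4.467×10^-2 mol kg⁻¹ atm⁻¹
[CO2*] = KH · pCO2 = 4.467×10^-2 × 1.47×10^4×10^-6 atm = 6.57×10^-4 mol/kg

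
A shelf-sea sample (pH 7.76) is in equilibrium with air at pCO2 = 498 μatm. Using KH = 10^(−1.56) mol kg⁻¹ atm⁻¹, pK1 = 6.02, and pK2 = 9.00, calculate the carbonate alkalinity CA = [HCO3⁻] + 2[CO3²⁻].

[CO2*] = KH · pCO2 = 10^(−1.56) × 498×10^-6 = 1.372×10^-5 mol/kg
α₀ = 1/(1 + K1/[H⁺] + K1K2/[H⁺]²) = 1/(1 + 10^+1.74 + 10^+0.50) = 0.01692
DIC = [CO2*]/α₀ = 1.372×10^-5 / 0.01692 = 0.8108 mmol/kg
CA = (α₁ + 2α₂)·DIC = (0.9296 + 2×0.05349) × 0.8108 = 0.841 mmol/kg

CA = 0.841 mmol/kg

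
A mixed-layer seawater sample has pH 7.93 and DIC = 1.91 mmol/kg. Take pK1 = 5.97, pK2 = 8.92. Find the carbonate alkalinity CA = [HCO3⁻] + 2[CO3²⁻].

CA = [HCO3⁻] + 2[CO3²⁻] = (α₁ + 2α₂)·DIC
At pH 7.93: [H⁺]/K1 = 10^-1.96 = 0.010965, K2/[H⁺] = 10^-0.99 = 0.10233
α₁ = 1/(1 + 0.010965 + 0.10233) = 1/1.1133 = 0.8982; α₂ = α₁·K2/[H⁺] = 0.09192
α₁ + 2α₂ = 1.0821
CA = 1.0821 × 1.91 = 2.07 mmol/kg

CA = 2.07 mmol/kg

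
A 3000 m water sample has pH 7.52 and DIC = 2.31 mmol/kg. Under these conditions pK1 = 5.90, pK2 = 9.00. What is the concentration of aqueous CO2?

[CO2*] = 0.0524 mmol/kg

α₀ = 1 / (1 + K1/[H⁺] + K1K2/[H⁺]²) = 1 / (1 + 10^+1.62 + 10^+0.14)
   = 1 / (1 + 41.687 + 1.3804) = 1/44.067 = 0.02269
[CO2*] = α₀ × DIC = 0.02269 × 2.31 = 0.0524 mmol/kg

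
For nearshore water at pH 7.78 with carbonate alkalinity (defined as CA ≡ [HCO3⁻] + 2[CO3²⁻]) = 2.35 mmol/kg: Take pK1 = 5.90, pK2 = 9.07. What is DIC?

DIC = 2.27 mmol/kg

CA = [HCO3⁻] + 2[CO3²⁻] = (α₁ + 2α₂)·DIC
At pH 7.78: [H⁺]/K1 = 10^-1.88 = 0.013183, K2/[H⁺] = 10^-1.29 = 0.051286
α₁ = 1/(1 + 0.013183 + 0.051286) = 1/1.0645 = 0.9394; α₂ = α₁·K2/[H⁺] = 0.04818
α₁ + 2α₂ = 1.0358
DIC = CA / (α₁ + 2α₂) = 2.35 / 1.0358 = 2.27 mmol/kg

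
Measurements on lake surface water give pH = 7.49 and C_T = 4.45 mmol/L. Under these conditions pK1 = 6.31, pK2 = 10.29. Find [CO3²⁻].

α₂ = 1 / (1 + [H⁺]/K2 + [H⁺]²/(K1K2)) = 1 / (1 + 10^+2.80 + 10^+1.62)
   = 1 / (1 + 630.96 + 41.687) = 1/673.64 = 0.001484
[CO3²⁻] = α₂ × DIC = 0.001484 × 4.45 = 0.00661 mmol/L = 6.61 μmol/L

[CO3²⁻] = 6.61 μmol/L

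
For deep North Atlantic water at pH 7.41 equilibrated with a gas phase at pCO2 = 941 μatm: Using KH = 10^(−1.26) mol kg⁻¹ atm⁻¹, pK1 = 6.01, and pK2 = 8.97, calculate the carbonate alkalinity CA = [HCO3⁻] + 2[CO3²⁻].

[CO2*] = KH · pCO2 = 10^(−1.26) × 941×10^-6 = 5.171×10^-5 mol/kg
α₀ = 1/(1 + K1/[H⁺] + K1K2/[H⁺]²) = 1/(1 + 10^+1.40 + 10^-0.16) = 0.03730
DIC = [CO2*]/α₀ = 5.171×10^-5 / 0.03730 = 1.386 mmol/kg
CA = (α₁ + 2α₂)·DIC = (0.9369 + 2×0.02580) × 1.386 = 1.37 mmol/kg

CA = 1.37 mmol/kg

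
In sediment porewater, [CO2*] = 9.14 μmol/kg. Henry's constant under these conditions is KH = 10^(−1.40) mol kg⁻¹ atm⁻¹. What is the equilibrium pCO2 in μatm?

pCO2 = 230 μatm

KH = 10^(−1.40) = 3.981×10^-2 mol kg⁻¹ atm⁻¹
pCO2 = [CO2*]/KH = 9.14×10^-6 / 3.981×10^-2 = 2.30×10^-4 atm = 230 μatm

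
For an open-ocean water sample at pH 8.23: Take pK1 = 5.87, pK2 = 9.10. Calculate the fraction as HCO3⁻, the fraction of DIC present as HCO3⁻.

α₁ = 1 / (1 + [H⁺]/K1 + K2/[H⁺]) = 1 / (1 + 10^-2.36 + 10^-0.87)
   = 1 / (1 + 0.0043652 + 0.13490) = 1/1.1393 = 0.8778

α₁ = 0.878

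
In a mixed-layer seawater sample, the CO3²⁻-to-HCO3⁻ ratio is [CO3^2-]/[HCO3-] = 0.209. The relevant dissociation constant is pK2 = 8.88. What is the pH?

pH = 8.20

From K2 = [H⁺][CO3^2-]/[HCO3-]:  pH = pK2 + log₁₀([CO3^2-]/[HCO3-])
log₁₀(0.209) = -0.680
pH = 8.88 + (-0.680) = 8.20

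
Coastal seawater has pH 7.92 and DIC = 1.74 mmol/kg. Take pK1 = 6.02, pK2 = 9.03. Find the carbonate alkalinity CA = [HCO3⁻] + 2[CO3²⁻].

CA = [HCO3⁻] + 2[CO3²⁻] = (α₁ + 2α₂)·DIC
At pH 7.92: [H⁺]/K1 = 10^-1.90 = 0.012589, K2/[H⁺] = 10^-1.11 = 0.077625
α₁ = 1/(1 + 0.012589 + 0.077625) = 1/1.0902 = 0.9173; α₂ = α₁·K2/[H⁺] = 0.07120
α₁ + 2α₂ = 1.0597
CA = 1.0597 × 1.74 = 1.84 mmol/kg

CA = 1.84 mmol/kg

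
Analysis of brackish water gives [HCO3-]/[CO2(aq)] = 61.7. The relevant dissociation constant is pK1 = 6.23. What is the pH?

pH = 8.02

From K1 = [H⁺][HCO3-]/[CO2(aq)]:  pH = pK1 + log₁₀([HCO3-]/[CO2(aq)])
log₁₀(61.7) = +1.790
pH = 6.23 + (+1.790) = 8.02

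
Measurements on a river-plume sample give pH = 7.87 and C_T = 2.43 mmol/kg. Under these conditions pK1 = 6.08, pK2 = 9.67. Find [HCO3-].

α₁ = 1 / (1 + [H⁺]/K1 + K2/[H⁺]) = 1 / (1 + 10^-1.79 + 10^-1.80)
   = 1 / (1 + 0.016218 + 0.015849) = 1/1.0321 = 0.9689
[HCO3⁻] = α₁ × DIC = 0.9689 × 2.43 = 2.35 mmol/kg

[HCO3⁻] = 2.35 mmol/kg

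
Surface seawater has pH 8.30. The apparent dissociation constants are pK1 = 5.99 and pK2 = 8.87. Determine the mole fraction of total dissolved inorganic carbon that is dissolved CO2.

α₀ = 0.00384

α₀ = 1 / (1 + K1/[H⁺] + K1K2/[H⁺]²) = 1 / (1 + 10^+2.31 + 10^+1.74)
   = 1 / (1 + 204.17 + 54.954) = 1/260.13 = 0.003844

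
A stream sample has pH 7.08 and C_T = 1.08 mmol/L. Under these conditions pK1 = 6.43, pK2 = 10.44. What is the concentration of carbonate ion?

[CO3²⁻] = 0.385 μmol/L

α₂ = 1 / (1 + [H⁺]/K2 + [H⁺]²/(K1K2)) = 1 / (1 + 10^+3.36 + 10^+2.71)
   = 1 / (1 + 2290.9 + 512.86) = 1/2804.7 = 0.0003565
[CO3²⁻] = α₂ × DIC = 0.0003565 × 1.08 = 0.000385 mmol/L = 0.385 μmol/L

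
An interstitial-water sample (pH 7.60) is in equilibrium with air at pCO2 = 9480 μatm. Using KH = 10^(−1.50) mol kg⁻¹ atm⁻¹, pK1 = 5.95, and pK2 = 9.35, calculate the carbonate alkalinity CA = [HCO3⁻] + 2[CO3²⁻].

CA = 13.9 mmol/kg

[CO2*] = KH · pCO2 = 10^(−1.50) × 9480×10^-6 = 2.998×10^-4 mol/kg
α₀ = 1/(1 + K1/[H⁺] + K1K2/[H⁺]²) = 1/(1 + 10^+1.65 + 10^-0.10) = 0.02152
DIC = [CO2*]/α₀ = 2.998×10^-4 / 0.02152 = 13.93 mmol/kg
CA = (α₁ + 2α₂)·DIC = (0.9614 + 2×0.01710) × 13.93 = 13.9 mmol/kg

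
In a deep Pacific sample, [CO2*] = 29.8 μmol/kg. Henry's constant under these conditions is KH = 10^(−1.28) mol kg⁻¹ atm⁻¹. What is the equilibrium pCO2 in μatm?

KH = 10^(−1.28) = 5.248×10^-2 mol kg⁻¹ atm⁻¹
pCO2 = [CO2*]/KH = 29.8×10^-6 / 5.248×10^-2 = 5.68×10^-4 atm = 568 μatm

pCO2 = 568 μatm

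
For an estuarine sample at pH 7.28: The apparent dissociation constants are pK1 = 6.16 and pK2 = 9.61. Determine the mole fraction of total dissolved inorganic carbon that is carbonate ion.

α₂ = 1 / (1 + [H⁺]/K2 + [H⁺]²/(K1K2)) = 1 / (1 + 10^+2.33 + 10^+1.21)
   = 1 / (1 + 213.80 + 16.218) = 1/231.01 = 0.004329

α₂ = 0.00433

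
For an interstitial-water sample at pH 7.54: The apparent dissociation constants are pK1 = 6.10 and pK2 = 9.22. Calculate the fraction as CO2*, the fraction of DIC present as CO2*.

α₀ = 0.0343

α₀ = 1 / (1 + K1/[H⁺] + K1K2/[H⁺]²) = 1 / (1 + 10^+1.44 + 10^-0.24)
   = 1 / (1 + 27.542 + 0.57544) = 1/29.118 = 0.03434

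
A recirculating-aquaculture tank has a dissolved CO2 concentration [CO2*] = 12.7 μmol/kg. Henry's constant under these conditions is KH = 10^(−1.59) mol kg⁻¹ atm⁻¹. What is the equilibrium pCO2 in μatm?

KH = 10^(−1.59) = 2.570×10^-2 mol kg⁻¹ atm⁻¹
pCO2 = [CO2*]/KH = 12.7×10^-6 / 2.570×10^-2 = 4.94×10^-4 atm = 494 μatm

pCO2 = 494 μatm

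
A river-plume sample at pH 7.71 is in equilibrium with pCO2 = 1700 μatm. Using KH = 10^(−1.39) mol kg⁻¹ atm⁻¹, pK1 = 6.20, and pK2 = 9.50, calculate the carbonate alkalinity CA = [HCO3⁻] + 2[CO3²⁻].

[CO2*] = KH · pCO2 = 10^(−1.39) × 1700×10^-6 = 6.925×10^-5 mol/kg
α₀ = 1/(1 + K1/[H⁺] + K1K2/[H⁺]²) = 1/(1 + 10^+1.51 + 10^-0.28) = 0.02951
DIC = [CO2*]/α₀ = 6.925×10^-5 / 0.02951 = 2.347 mmol/kg
CA = (α₁ + 2α₂)·DIC = (0.9550 + 2×0.01549) × 2.347 = 2.31 mmol/kg

CA = 2.31 mmol/kg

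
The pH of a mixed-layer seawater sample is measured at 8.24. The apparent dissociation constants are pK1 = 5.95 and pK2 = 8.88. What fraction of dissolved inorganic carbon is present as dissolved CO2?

α₀ = 0.00416

α₀ = 1 / (1 + K1/[H⁺] + K1K2/[H⁺]²) = 1 / (1 + 10^+2.29 + 10^+1.65)
   = 1 / (1 + 194.98 + 44.668) = 1/240.65 = 0.004155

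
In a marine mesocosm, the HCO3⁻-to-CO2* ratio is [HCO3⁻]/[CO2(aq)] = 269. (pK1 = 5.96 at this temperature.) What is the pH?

pH = 8.39

From K1 = [H⁺][HCO3⁻]/[CO2(aq)]:  pH = pK1 + log₁₀([HCO3⁻]/[CO2(aq)])
log₁₀(269) = +2.430
pH = 5.96 + (+2.430) = 8.39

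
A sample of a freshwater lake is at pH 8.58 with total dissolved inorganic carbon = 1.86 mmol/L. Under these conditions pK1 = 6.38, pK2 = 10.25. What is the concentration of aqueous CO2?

α₀ = 1 / (1 + K1/[H⁺] + K1K2/[H⁺]²) = 1 / (1 + 10^+2.20 + 10^+0.53)
   = 1 / (1 + 158.49 + 3.3884) = 1/162.88 = 0.006140
[CO2*] = α₀ × DIC = 0.006140 × 1.86 = 0.0114 mmol/L = 11.4 μmol/L

[CO2*] = 11.4 μmol/L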